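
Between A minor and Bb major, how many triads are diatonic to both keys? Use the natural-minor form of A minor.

Diatonic triads of A minor (natural minor): Am (i), Bdim (ii°), C (III), Dm (iv), Em (v), F (VI), G (VII).
Diatonic triads of Bb major: Bb (I), Cm (ii), Dm (iii), Eb (IV), F (V), Gm (vi), Adim (vii°).
Matching root and quality in both lists: Dm, F.
That gives 2 common triads.

2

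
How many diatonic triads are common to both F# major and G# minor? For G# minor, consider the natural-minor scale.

4

Diatonic triads of F# major: F# (I), G#m (ii), A#m (iii), B (IV), C# (V), D#m (vi), E#dim (vii°).
Diatonic triads of G# minor (natural minor): G#m (i), A#dim (ii°), B (III), C#m (iv), D#m (v), E (VI), F# (VII).
Matching root and quality in both lists: F#, G#m, B, D#m.
That gives 4 common triads.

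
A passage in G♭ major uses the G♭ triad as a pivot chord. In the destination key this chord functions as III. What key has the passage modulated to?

The numeral III denotes a major triad on scale degree 3. With G♭ on degree 3, the tonic of the new key is E♭.
Degree 3 carries a major triad in natural-minor keys, so the destination is E♭ minor.
Check: the diatonic triads of E♭ minor (natural minor) are E♭m (i), Fdim (ii°), G♭ (III), A♭m (iv), B♭m (v), C♭ (VI), D♭ (VII) — G♭ is indeed III.

E♭ minor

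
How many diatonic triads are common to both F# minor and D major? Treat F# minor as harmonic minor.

3

Diatonic triads of F# minor (harmonic minor): F# minor (i), G# diminished (ii°), A augmented (III+), B minor (iv), C# major (V), D major (VI), E# diminished (vii°).
Diatonic triads of D major: D major (I), E minor (ii), F# minor (iii), G major (IV), A major (V), B minor (vi), C# diminished (vii°).
Matching root and quality in both lists: F# minor, B minor, D major.
That gives 3 common triads.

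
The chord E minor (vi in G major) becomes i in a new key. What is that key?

E minor

The numeral i denotes a minor triad on scale degree 1. With E on degree 1, the tonic of the new key is E.
Degree 1 carries a minor triad in minor keys, so the destination is E minor.
Check: the diatonic triads of E minor (natural minor) are Em (i), F#dim (ii°), G (III), Am (iv), Bm (v), C (VI), D (VII) — E minor is indeed i.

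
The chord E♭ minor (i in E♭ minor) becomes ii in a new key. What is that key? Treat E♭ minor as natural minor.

D♭ major

The numeral ii denotes a minor triad on scale degree 2. With E♭ on degree 2, the tonic of the new key is D♭.
Degree 2 carries a minor triad in major keys, so the destination is D♭ major.
Check: the diatonic triads of D♭ major are D♭ (I), E♭m (ii), Fm (iii), G♭ (IV), A♭ (V), B♭m (vi), Cdim (vii°) — E♭ minor is indeed ii.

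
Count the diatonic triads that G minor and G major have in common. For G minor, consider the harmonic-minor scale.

Diatonic triads of G minor (harmonic minor): G minor (i), A diminished (ii°), Bb augmented (III+), C minor (iv), D major (V), Eb major (VI), F# diminished (vii°).
Diatonic triads of G major: G major (I), A minor (ii), B minor (iii), C major (IV), D major (V), E minor (vi), F# diminished (vii°).
Matching root and quality in both lists: D major, F# diminished.
That gives 2 common triads.

2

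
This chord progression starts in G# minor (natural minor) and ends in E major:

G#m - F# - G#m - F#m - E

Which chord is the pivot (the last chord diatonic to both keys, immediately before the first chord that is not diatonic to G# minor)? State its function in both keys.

G#m — i in G# minor, iii in E major

Chords diatonic to G# minor: G#m, A#dim, B, C#m, D#m, E, F#.
Reading the progression, the first chord not in that set is F#m, so the modulation leaves G# minor there.
The chord immediately before F#m is G#m, which is diatonic to both keys: i in G# minor and iii in E major.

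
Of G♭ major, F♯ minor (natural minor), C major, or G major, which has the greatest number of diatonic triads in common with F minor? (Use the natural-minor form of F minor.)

Triads of F minor (natural minor): Fm (i), Gdim (ii°), A♭ (III), B♭m (iv), Cm (v), D♭ (VI), E♭ (VII).
G♭ major shares 2: B♭m, D♭.
F♯ minor (natural minor) shares 0: none.
C major shares 0: none.
G major shares 0: none.
The most common triads (2) are shared with G♭ major.

G♭ major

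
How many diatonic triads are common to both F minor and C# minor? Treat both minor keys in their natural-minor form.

0

Diatonic triads of F minor (natural minor): F minor (i), G diminished (ii°), Ab major (III), Bb minor (iv), C minor (v), Db major (VI), Eb major (VII).
Diatonic triads of C# minor (natural minor): C# minor (i), D# diminished (ii°), E major (III), F# minor (iv), G# minor (v), A major (VI), B major (VII).
No triad has the same root and quality in both keys.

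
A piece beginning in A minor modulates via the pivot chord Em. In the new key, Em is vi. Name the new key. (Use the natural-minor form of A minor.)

The numeral vi denotes a minor triad on scale degree 6. With E on degree 6, the tonic of the new key is G.
Degree 6 carries a minor triad in major keys, so the destination is G major.
Check: the diatonic triads of G major are G (I), Am (ii), Bm (iii), C (IV), D (V), Em (vi), F#dim (vii°) — Em is indeed vi.

G major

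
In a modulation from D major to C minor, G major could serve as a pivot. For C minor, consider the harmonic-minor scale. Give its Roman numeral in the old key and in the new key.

The scale of D major is D E F♯ G A B C♯; G is degree 4, and the triad built there (G-B-D) is major, so it is IV.
The scale of C minor (harmonic minor) is C D E♭ F G A♭ B; G is degree 5, and the triad built there (G-B-D) is major, so it is V.

IV in D major; V in C minor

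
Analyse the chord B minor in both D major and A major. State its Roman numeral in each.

vi in D major; ii in A major

The scale of D major is D E F♯ G A B C♯; B is degree 6, and the triad built there (B-D-F♯) is minor, so it is vi.
The scale of A major is A B C♯ D E F♯ G♯; B is degree 2, and the triad built there (B-D-F♯) is minor, so it is ii.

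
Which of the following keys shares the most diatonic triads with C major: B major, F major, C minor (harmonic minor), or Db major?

Triads of C major: C (I), Dm (ii), Em (iii), F (IV), G (V), Am (vi), Bdim (vii°).
B major shares 0: none.
F major shares 4: C, Dm, F, Am.
C minor (harmonic minor) shares 2: G, Bdim.
Db major shares 0: none.
The most common triads (4) are shared with F major.

F major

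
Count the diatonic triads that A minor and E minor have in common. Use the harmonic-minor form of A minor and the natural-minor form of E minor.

1

Diatonic triads of A minor (harmonic minor): Am (i), Bdim (ii°), Caug (III+), Dm (iv), E (V), F (VI), G#dim (vii°).
Diatonic triads of E minor (natural minor): Em (i), F#dim (ii°), G (III), Am (iv), Bm (v), C (VI), D (VII).
Matching root and quality in both lists: Am.
That gives 1 common triad.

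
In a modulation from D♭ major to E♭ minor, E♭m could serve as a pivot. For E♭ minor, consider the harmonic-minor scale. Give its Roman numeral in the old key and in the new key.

ii in D♭ major; i in E♭ minor

The scale of D♭ major is D♭ E♭ F G♭ A♭ B♭ C; E♭ is degree 2, and the triad built there (E♭-G♭-B♭) is minor, so it is ii.
The scale of E♭ minor (harmonic minor) is E♭ F G♭ A♭ B♭ C♭ D; E♭ is degree 1, and the triad built there (E♭-G♭-B♭) is minor, so it is i.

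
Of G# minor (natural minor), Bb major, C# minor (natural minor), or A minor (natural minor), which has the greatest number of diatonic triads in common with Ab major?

Bb major

Triads of Ab major: Ab major (I), Bb minor (ii), C minor (iii), Db major (IV), Eb major (V), F minor (vi), G diminished (vii°).
G# minor (natural minor) shares 0: none.
Bb major shares 2: Cm, Eb.
C# minor (natural minor) shares 0: none.
A minor (natural minor) shares 0: none.
The most common triads (2) are shared with Bb major.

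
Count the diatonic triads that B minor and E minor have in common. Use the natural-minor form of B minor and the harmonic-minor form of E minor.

Diatonic triads of B minor (natural minor): B minor (i), C# diminished (ii°), D major (III), E minor (iv), F# minor (v), G major (VI), A major (VII).
Diatonic triads of E minor (harmonic minor): E minor (i), F# diminished (ii°), G augmented (III+), A minor (iv), B major (V), C major (VI), D# diminished (vii°).
Matching root and quality in both lists: E minor.
That gives 1 common triad.

1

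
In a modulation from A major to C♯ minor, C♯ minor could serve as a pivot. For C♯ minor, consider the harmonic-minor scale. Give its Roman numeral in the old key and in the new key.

iii in A major; i in C♯ minor

The scale of A major is A B C♯ D E F♯ G♯; C♯ is degree 3, and the triad built there (C♯-E-G♯) is minor, so it is iii.
The scale of C♯ minor (harmonic minor) is C♯ D♯ E F♯ G♯ A B♯; C♯ is degree 1, and the triad built there (C♯-E-G♯) is minor, so it is i.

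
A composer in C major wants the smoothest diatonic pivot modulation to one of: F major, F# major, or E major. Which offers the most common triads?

F major

Triads of C major: C major (I), D minor (ii), E minor (iii), F major (IV), G major (V), A minor (vi), B diminished (vii°).
F major shares 4: C, Dm, F, Am.
F# major shares 0: none.
E major shares 0: none.
The most common triads (4) are shared with F major.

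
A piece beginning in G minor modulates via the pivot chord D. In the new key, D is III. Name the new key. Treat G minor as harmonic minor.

The numeral III denotes a major triad on scale degree 3. With D on degree 3, the tonic of the new key is B.
Degree 3 carries a major triad in natural-minor keys, so the destination is B minor.
Check: the diatonic triads of B minor (natural minor) are Bm (i), C#dim (ii°), D (III), Em (iv), F#m (v), G (VI), A (VII) — D is indeed III.

B minor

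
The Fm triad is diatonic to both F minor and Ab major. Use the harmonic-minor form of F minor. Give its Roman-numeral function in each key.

The scale of F minor (harmonic minor) is F G Ab Bb C Db E; F is degree 1, and the triad built there (F-Ab-C) is minor, so it is i.
The scale of Ab major is Ab Bb C Db Eb F G; F is degree 6, and the triad built there (F-Ab-C) is minor, so it is vi.

i in F minor; vi in Ab major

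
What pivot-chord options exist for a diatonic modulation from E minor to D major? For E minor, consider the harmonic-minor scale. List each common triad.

Triads in E minor (harmonic minor): Em (i), F#dim (ii°), Gaug (III+), Am (iv), B (V), C (VI), D#dim (vii°).
Triads in D major: D (I), Em (ii), F#m (iii), G (IV), A (V), Bm (vi), C#dim (vii°).
Shared triads with their functions: Em (i in E minor, ii in D major).

Em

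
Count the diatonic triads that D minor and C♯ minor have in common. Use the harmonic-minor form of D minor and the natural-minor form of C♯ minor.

Diatonic triads of D minor (harmonic minor): D minor (i), E diminished (ii°), F augmented (III+), G minor (iv), A major (V), B♭ major (VI), C♯ diminished (vii°).
Diatonic triads of C♯ minor (natural minor): C♯ minor (i), D♯ diminished (ii°), E major (III), F♯ minor (iv), G♯ minor (v), A major (VI), B major (VII).
Matching root and quality in both lists: A major.
That gives 1 common triad.

1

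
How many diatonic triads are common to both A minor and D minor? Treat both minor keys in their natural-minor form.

Diatonic triads of A minor (natural minor): A minor (i), B diminished (ii°), C major (III), D minor (iv), E minor (v), F major (VI), G major (VII).
Diatonic triads of D minor (natural minor): D minor (i), E diminished (ii°), F major (III), G minor (iv), A minor (v), Bb major (VI), C major (VII).
Matching root and quality in both lists: A minor, C major, D minor, F major.
That gives 4 common triads.

4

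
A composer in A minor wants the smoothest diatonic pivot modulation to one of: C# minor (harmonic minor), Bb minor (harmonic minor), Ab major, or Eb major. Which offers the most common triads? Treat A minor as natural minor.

Bb minor

Triads of A minor (natural minor): A minor (i), B diminished (ii°), C major (III), D minor (iv), E minor (v), F major (VI), G major (VII).
C# minor (harmonic minor) shares 0: none.
Bb minor (harmonic minor) shares 1: F.
Ab major shares 0: none.
Eb major shares 0: none.
The most common triads (1) are shared with Bb minor.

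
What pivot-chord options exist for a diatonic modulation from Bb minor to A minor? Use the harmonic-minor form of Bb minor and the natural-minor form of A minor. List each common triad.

Triads in Bb minor (harmonic minor): Bbm (i), Cdim (ii°), Dbaug (III+), Ebm (iv), F (V), Gb (VI), Adim (vii°).
Triads in A minor (natural minor): Am (i), Bdim (ii°), C (III), Dm (iv), Em (v), F (VI), G (VII).
Shared triads with their functions: F (V in Bb minor, VI in A minor).

F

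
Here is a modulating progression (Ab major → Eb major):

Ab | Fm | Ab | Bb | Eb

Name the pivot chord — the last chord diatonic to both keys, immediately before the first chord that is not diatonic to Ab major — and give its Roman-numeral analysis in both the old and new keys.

Ab — I in Ab major, IV in Eb major

Chords diatonic to Ab major: Ab, Bbm, Cm, Db, Eb, Fm, Gdim.
Reading the progression, the first chord not in that set is Bb, so the modulation leaves Ab major there.
The chord immediately before Bb is Ab, which is diatonic to both keys: I in Ab major and IV in Eb major.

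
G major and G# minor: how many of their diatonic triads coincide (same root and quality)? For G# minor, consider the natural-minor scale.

0

Diatonic triads of G major: G (I), Am (ii), Bm (iii), C (IV), D (V), Em (vi), F#dim (vii°).
Diatonic triads of G# minor (natural minor): G#m (i), A#dim (ii°), B (III), C#m (iv), D#m (v), E (VI), F# (VII).
No triad has the same root and quality in both keys.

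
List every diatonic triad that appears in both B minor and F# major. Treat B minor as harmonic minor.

Triads in B minor (harmonic minor): Bm (i), C#dim (ii°), Daug (III+), Em (iv), F# (V), G (VI), A#dim (vii°).
Triads in F# major: F# (I), G#m (ii), A#m (iii), B (IV), C# (V), D#m (vi), E#dim (vii°).
Shared triads with their functions: F# (V in B minor, I in F# major).

F#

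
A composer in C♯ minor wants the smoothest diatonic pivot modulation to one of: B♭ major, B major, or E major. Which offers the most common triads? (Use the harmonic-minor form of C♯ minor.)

E major

Triads of C♯ minor (harmonic minor): C♯m (i), D♯dim (ii°), Eaug (III+), F♯m (iv), G♯ (V), A (VI), B♯dim (vii°).
B♭ major shares 0: none.
B major shares 1: C♯m.
E major shares 4: C♯m, D♯dim, F♯m, A.
The most common triads (4) are shared with E major.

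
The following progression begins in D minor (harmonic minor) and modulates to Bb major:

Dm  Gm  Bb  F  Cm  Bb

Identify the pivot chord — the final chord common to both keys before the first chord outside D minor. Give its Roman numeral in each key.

Bb — VI in D minor, I in Bb major

Chords diatonic to D minor: Dm, Edim, Faug, Gm, A, Bb, C#dim.
Reading the progression, the first chord not in that set is F, so the modulation leaves D minor there.
The chord immediately before F is Bb, which is diatonic to both keys: VI in D minor and I in Bb major.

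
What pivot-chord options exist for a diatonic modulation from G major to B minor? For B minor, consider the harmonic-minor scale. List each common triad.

Triads in G major: G major (I), A minor (ii), B minor (iii), C major (IV), D major (V), E minor (vi), F# diminished (vii°).
Triads in B minor (harmonic minor): B minor (i), C# diminished (ii°), D augmented (III+), E minor (iv), F# major (V), G major (VI), A# diminished (vii°).
Shared triads with their functions: G major (I in G major, VI in B minor); B minor (iii in G major, i in B minor); E minor (vi in G major, iv in B minor).

G, Bm, Em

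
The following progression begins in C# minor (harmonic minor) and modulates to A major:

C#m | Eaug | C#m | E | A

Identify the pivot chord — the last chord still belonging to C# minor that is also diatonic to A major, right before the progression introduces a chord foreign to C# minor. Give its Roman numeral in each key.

C#m — i in C# minor, iii in A major

Chords diatonic to C# minor: C#m, D#dim, Eaug, F#m, G#, A, B#dim.
Reading the progression, the first chord not in that set is E, so the modulation leaves C# minor there.
The chord immediately before E is C#m, which is diatonic to both keys: i in C# minor and iii in A major.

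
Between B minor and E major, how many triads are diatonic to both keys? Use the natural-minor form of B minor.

Diatonic triads of B minor (natural minor): B minor (i), C# diminished (ii°), D major (III), E minor (iv), F# minor (v), G major (VI), A major (VII).
Diatonic triads of E major: E major (I), F# minor (ii), G# minor (iii), A major (IV), B major (V), C# minor (vi), D# diminished (vii°).
Matching root and quality in both lists: F# minor, A major.
That gives 2 common triads.

2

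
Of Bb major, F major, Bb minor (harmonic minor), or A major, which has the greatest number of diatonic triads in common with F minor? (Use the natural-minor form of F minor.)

Bb major

Triads of F minor (natural minor): F minor (i), G diminished (ii°), Ab major (III), Bb minor (iv), C minor (v), Db major (VI), Eb major (VII).
Bb major shares 2: Cm, Eb.
F major shares 0: none.
Bb minor (harmonic minor) shares 1: Bbm.
A major shares 0: none.
The most common triads (2) are shared with Bb major.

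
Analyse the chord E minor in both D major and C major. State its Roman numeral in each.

ii in D major; iii in C major

The scale of D major is D E F# G A B C#; E is degree 2, and the triad built there (E-G-B) is minor, so it is ii.
The scale of C major is C D E F G A B; E is degree 3, and the triad built there (E-G-B) is minor, so it is iii.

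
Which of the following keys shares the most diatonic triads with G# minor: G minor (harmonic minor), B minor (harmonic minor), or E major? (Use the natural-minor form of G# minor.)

Triads of G# minor (natural minor): G#m (i), A#dim (ii°), B (III), C#m (iv), D#m (v), E (VI), F# (VII).
G minor (harmonic minor) shares 0: none.
B minor (harmonic minor) shares 2: A#dim, F#.
E major shares 4: G#m, B, C#m, E.
The most common triads (4) are shared with E major.

E major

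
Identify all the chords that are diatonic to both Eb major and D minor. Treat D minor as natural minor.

Triads in Eb major: Eb major (I), F minor (ii), G minor (iii), Ab major (IV), Bb major (V), C minor (vi), D diminished (vii°).
Triads in D minor (natural minor): D minor (i), E diminished (ii°), F major (III), G minor (iv), A minor (v), Bb major (VI), C major (VII).
Shared triads with their functions: G minor (iii in Eb major, iv in D minor); Bb major (V in Eb major, VI in D minor).

Gm, Bb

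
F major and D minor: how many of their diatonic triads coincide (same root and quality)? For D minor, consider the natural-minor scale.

7

Diatonic triads of F major: F major (I), G minor (ii), A minor (iii), B♭ major (IV), C major (V), D minor (vi), E diminished (vii°).
Diatonic triads of D minor (natural minor): D minor (i), E diminished (ii°), F major (III), G minor (iv), A minor (v), B♭ major (VI), C major (VII).
Matching root and quality in both lists: F major, G minor, A minor, B♭ major, C major, D minor, E diminished.
That gives 7 common triads.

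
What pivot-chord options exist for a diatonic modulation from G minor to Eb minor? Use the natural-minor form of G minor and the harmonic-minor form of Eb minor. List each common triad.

Triads in G minor (natural minor): G minor (i), A diminished (ii°), Bb major (III), C minor (iv), D minor (v), Eb major (VI), F major (VII).
Triads in Eb minor (harmonic minor): Eb minor (i), F diminished (ii°), Gb augmented (III+), Ab minor (iv), Bb major (V), Cb major (VI), D diminished (vii°).
Shared triads with their functions: Bb major (III in G minor, V in Eb minor).

Bb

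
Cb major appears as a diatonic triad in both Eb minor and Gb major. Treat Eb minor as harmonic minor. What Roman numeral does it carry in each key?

VI in Eb minor; IV in Gb major

The scale of Eb minor (harmonic minor) is Eb F Gb Ab Bb Cb D; Cb is degree 6, and the triad built there (Cb-Eb-Gb) is major, so it is VI.
The scale of Gb major is Gb Ab Bb Cb Db Eb F; Cb is degree 4, and the triad built there (Cb-Eb-Gb) is major, so it is IV.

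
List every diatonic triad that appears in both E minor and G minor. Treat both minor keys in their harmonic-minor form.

F#dim

Triads in E minor (harmonic minor): E minor (i), F# diminished (ii°), G augmented (III+), A minor (iv), B major (V), C major (VI), D# diminished (vii°).
Triads in G minor (harmonic minor): G minor (i), A diminished (ii°), Bb augmented (III+), C minor (iv), D major (V), Eb major (VI), F# diminished (vii°).
Shared triads with their functions: F# diminished (ii° in E minor, vii° in G minor).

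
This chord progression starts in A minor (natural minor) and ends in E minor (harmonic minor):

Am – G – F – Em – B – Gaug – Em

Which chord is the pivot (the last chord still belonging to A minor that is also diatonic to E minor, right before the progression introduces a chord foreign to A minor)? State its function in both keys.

Em — v in A minor, i in E minor

Chords diatonic to A minor: Am, Bdim, C, Dm, Em, F, G.
Reading the progression, the first chord not in that set is B, so the modulation leaves A minor there.
The chord immediately before B is Em, which is diatonic to both keys: v in A minor and i in E minor.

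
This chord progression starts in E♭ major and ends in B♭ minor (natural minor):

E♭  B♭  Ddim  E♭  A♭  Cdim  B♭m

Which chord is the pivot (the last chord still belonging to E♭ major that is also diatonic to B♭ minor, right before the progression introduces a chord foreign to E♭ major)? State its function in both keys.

Chords diatonic to E♭ major: E♭, Fm, Gm, A♭, B♭, Cm, Ddim.
Reading the progression, the first chord not in that set is Cdim, so the modulation leaves E♭ major there.
The chord immediately before Cdim is A♭, which is diatonic to both keys: IV in E♭ major and VII in B♭ minor.

A♭ — IV in E♭ major, VII in B♭ minor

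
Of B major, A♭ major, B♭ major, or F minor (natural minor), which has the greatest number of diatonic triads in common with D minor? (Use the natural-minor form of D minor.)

B♭ major

Triads of D minor (natural minor): Dm (i), Edim (ii°), F (III), Gm (iv), Am (v), B♭ (VI), C (VII).
B major shares 0: none.
A♭ major shares 0: none.
B♭ major shares 4: Dm, F, Gm, B♭.
F minor (natural minor) shares 0: none.
The most common triads (4) are shared with B♭ major.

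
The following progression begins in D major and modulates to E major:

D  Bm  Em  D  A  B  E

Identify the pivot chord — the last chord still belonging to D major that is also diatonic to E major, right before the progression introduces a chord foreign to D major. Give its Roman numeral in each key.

A — V in D major, IV in E major

Chords diatonic to D major: D, Em, F#m, G, A, Bm, C#dim.
Reading the progression, the first chord not in that set is B, so the modulation leaves D major there.
The chord immediately before B is A, which is diatonic to both keys: V in D major and IV in E major.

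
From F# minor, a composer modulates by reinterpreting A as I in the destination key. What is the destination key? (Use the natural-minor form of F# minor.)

The numeral I denotes a major triad on scale degree 1. With A on degree 1, the tonic of the new key is A.
Degree 1 carries a major triad in major keys, so the destination is A major.
Check: the diatonic triads of A major are A (I), Bm (ii), C#m (iii), D (IV), E (V), F#m (vi), G#dim (vii°) — A is indeed I.

A major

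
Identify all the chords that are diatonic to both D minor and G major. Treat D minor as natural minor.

Am, C

Triads in D minor (natural minor): Dm (i), Edim (ii°), F (III), Gm (iv), Am (v), Bb (VI), C (VII).
Triads in G major: G (I), Am (ii), Bm (iii), C (IV), D (V), Em (vi), F#dim (vii°).
Shared triads with their functions: Am (v in D minor, ii in G major); C (VII in D minor, IV in G major).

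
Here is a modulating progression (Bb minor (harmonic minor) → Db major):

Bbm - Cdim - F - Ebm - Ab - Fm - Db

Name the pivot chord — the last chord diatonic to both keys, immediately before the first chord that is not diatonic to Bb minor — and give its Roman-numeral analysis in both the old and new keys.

Ebm — iv in Bb minor, ii in Db major

Chords diatonic to Bb minor: Bbm, Cdim, Dbaug, Ebm, F, Gb, Adim.
Reading the progression, the first chord not in that set is Ab, so the modulation leaves Bb minor there.
The chord immediately before Ab is Ebm, which is diatonic to both keys: iv in Bb minor and ii in Db major.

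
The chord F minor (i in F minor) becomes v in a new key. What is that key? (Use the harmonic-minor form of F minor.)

The numeral v denotes a minor triad on scale degree 5. With F on degree 5, the tonic of the new key is Bb.
Degree 5 carries a minor triad in natural-minor keys, so the destination is Bb minor.
Check: the diatonic triads of Bb minor (natural minor) are Bbm (i), Cdim (ii°), Db (III), Ebm (iv), Fm (v), Gb (VI), Ab (VII) — F minor is indeed v.

Bb minor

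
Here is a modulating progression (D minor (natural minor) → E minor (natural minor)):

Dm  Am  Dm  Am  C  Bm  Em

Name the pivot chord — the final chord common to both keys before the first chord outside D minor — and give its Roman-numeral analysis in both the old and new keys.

C — VII in D minor, VI in E minor

Chords diatonic to D minor: Dm, Edim, F, Gm, Am, Bb, C.
Reading the progression, the first chord not in that set is Bm, so the modulation leaves D minor there.
The chord immediately before Bm is C, which is diatonic to both keys: VII in D minor and VI in E minor.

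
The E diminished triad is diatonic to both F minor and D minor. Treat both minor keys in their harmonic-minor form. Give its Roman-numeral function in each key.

vii° in F minor; ii° in D minor

The scale of F minor (harmonic minor) is F G A♭ B♭ C D♭ E; E is degree 7, and the triad built there (E-G-B♭) is diminished, so it is vii°.
The scale of D minor (harmonic minor) is D E F G A B♭ C♯; E is degree 2, and the triad built there (E-G-B♭) is diminished, so it is ii°.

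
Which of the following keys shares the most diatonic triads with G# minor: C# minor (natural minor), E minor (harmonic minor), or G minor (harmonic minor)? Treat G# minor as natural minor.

C# minor

Triads of G# minor (natural minor): G# minor (i), A# diminished (ii°), B major (III), C# minor (iv), D# minor (v), E major (VI), F# major (VII).
C# minor (natural minor) shares 4: G#m, B, C#m, E.
E minor (harmonic minor) shares 1: B.
G minor (harmonic minor) shares 0: none.
The most common triads (4) are shared with C# minor.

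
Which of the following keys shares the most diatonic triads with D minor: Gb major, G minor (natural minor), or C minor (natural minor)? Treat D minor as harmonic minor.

G minor

Triads of D minor (harmonic minor): D minor (i), E diminished (ii°), F augmented (III+), G minor (iv), A major (V), Bb major (VI), C# diminished (vii°).
Gb major shares 0: none.
G minor (natural minor) shares 3: Dm, Gm, Bb.
C minor (natural minor) shares 2: Gm, Bb.
The most common triads (3) are shared with G minor.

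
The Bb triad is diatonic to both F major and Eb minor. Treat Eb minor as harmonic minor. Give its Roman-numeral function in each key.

The scale of F major is F G A Bb C D E; Bb is degree 4, and the triad built there (Bb-D-F) is major, so it is IV.
The scale of Eb minor (harmonic minor) is Eb F Gb Ab Bb Cb D; Bb is degree 5, and the triad built there (Bb-D-F) is major, so it is V.

IV in F major; V in Eb minor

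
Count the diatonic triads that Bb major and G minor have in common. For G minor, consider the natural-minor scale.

Diatonic triads of Bb major: Bb major (I), C minor (ii), D minor (iii), Eb major (IV), F major (V), G minor (vi), A diminished (vii°).
Diatonic triads of G minor (natural minor): G minor (i), A diminished (ii°), Bb major (III), C minor (iv), D minor (v), Eb major (VI), F major (VII).
Matching root and quality in both lists: Bb major, C minor, D minor, Eb major, F major, G minor, A diminished.
That gives 7 common triads.

7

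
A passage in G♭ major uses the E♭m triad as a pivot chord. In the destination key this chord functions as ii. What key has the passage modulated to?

The numeral ii denotes a minor triad on scale degree 2. With E♭ on degree 2, the tonic of the new key is D♭.
Degree 2 carries a minor triad in major keys, so the destination is D♭ major.
Check: the diatonic triads of D♭ major are D♭ (I), E♭m (ii), Fm (iii), G♭ (IV), A♭ (V), B♭m (vi), Cdim (vii°) — E♭m is indeed ii.

D♭ major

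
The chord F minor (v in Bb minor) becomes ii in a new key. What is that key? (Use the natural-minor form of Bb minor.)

Eb major

The numeral ii denotes a minor triad on scale degree 2. With F on degree 2, the tonic of the new key is Eb.
Degree 2 carries a minor triad in major keys, so the destination is Eb major.
Check: the diatonic triads of Eb major are Eb (I), Fm (ii), Gm (iii), Ab (IV), Bb (V), Cm (vi), Ddim (vii°) — F minor is indeed ii.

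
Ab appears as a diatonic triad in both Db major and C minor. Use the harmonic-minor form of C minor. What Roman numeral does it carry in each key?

The scale of Db major is Db Eb F Gb Ab Bb C; Ab is degree 5, and the triad built there (Ab-C-Eb) is major, so it is V.
The scale of C minor (harmonic minor) is C D Eb F G Ab B; Ab is degree 6, and the triad built there (Ab-C-Eb) is major, so it is VI.

V in Db major; VI in C minor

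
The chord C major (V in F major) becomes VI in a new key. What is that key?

E minor

The numeral VI denotes a major triad on scale degree 6. With C on degree 6, the tonic of the new key is E.
Degree 6 carries a major triad in minor keys, so the destination is E minor.
Check: the diatonic triads of E minor (natural minor) are Em (i), F#dim (ii°), G (III), Am (iv), Bm (v), C (VI), D (VII) — C major is indeed VI.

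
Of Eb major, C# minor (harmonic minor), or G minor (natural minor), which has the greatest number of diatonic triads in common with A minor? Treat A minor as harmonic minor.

Triads of A minor (harmonic minor): A minor (i), B diminished (ii°), C augmented (III+), D minor (iv), E major (V), F major (VI), G# diminished (vii°).
Eb major shares 0: none.
C# minor (harmonic minor) shares 0: none.
G minor (natural minor) shares 2: Dm, F.
The most common triads (2) are shared with G minor.

G minor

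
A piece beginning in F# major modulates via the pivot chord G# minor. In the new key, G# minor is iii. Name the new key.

E major

The numeral iii denotes a minor triad on scale degree 3. With G# on degree 3, the tonic of the new key is E.
Degree 3 carries a minor triad in major keys, so the destination is E major.
Check: the diatonic triads of E major are E (I), F#m (ii), G#m (iii), A (IV), B (V), C#m (vi), D#dim (vii°) — G# minor is indeed iii.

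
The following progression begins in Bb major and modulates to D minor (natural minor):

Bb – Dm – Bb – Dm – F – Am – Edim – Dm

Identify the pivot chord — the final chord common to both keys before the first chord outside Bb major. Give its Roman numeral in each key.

Chords diatonic to Bb major: Bb, Cm, Dm, Eb, F, Gm, Adim.
Reading the progression, the first chord not in that set is Am, so the modulation leaves Bb major there.
The chord immediately before Am is F, which is diatonic to both keys: V in Bb major and III in D minor.

F — V in Bb major, III in D minor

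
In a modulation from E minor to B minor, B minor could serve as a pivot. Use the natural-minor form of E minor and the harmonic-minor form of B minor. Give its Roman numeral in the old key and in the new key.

v in E minor; i in B minor

The scale of E minor (natural minor) is E F# G A B C D; B is degree 5, and the triad built there (B-D-F#) is minor, so it is v.
The scale of B minor (harmonic minor) is B C# D E F# G A#; B is degree 1, and the triad built there (B-D-F#) is minor, so it is i.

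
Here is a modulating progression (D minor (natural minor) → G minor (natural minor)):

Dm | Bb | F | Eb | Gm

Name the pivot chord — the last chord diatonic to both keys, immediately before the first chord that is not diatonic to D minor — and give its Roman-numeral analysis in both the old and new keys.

F — III in D minor, VII in G minor

Chords diatonic to D minor: Dm, Edim, F, Gm, Am, Bb, C.
Reading the progression, the first chord not in that set is Eb, so the modulation leaves D minor there.
The chord immediately before Eb is F, which is diatonic to both keys: III in D minor and VII in G minor.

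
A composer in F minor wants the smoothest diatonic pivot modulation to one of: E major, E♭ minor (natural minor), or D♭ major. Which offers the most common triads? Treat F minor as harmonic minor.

Triads of F minor (harmonic minor): Fm (i), Gdim (ii°), A♭aug (III+), B♭m (iv), C (V), D♭ (VI), Edim (vii°).
E major shares 0: none.
E♭ minor (natural minor) shares 2: B♭m, D♭.
D♭ major shares 3: Fm, B♭m, D♭.
The most common triads (3) are shared with D♭ major.

D♭ major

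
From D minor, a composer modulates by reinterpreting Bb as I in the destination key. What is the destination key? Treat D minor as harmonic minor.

The numeral I denotes a major triad on scale degree 1. With Bb on degree 1, the tonic of the new key is Bb.
Degree 1 carries a major triad in major keys, so the destination is Bb major.
Check: the diatonic triads of Bb major are Bb (I), Cm (ii), Dm (iii), Eb (IV), F (V), Gm (vi), Adim (vii°) — Bb is indeed I.

Bb major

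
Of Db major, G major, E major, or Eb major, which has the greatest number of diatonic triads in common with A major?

E major

Triads of A major: A major (I), B minor (ii), C# minor (iii), D major (IV), E major (V), F# minor (vi), G# diminished (vii°).
Db major shares 0: none.
G major shares 2: Bm, D.
E major shares 4: A, C#m, E, F#m.
Eb major shares 0: none.
The most common triads (4) are shared with E major.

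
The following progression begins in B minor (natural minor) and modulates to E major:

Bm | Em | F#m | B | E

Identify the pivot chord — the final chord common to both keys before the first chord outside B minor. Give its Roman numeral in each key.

Chords diatonic to B minor: Bm, C#dim, D, Em, F#m, G, A.
Reading the progression, the first chord not in that set is B, so the modulation leaves B minor there.
The chord immediately before B is F#m, which is diatonic to both keys: v in B minor and ii in E major.

F#m — v in B minor, ii in E major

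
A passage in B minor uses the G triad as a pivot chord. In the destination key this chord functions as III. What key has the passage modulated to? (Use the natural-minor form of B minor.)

The numeral III denotes a major triad on scale degree 3. With G on degree 3, the tonic of the new key is E.
Degree 3 carries a major triad in natural-minor keys, so the destination is E minor.
Check: the diatonic triads of E minor (natural minor) are Em (i), F#dim (ii°), G (III), Am (iv), Bm (v), C (VI), D (VII) — G is indeed III.

E minor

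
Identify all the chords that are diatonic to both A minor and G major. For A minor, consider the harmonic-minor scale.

Am

Triads in A minor (harmonic minor): Am (i), Bdim (ii°), Caug (III+), Dm (iv), E (V), F (VI), G#dim (vii°).
Triads in G major: G (I), Am (ii), Bm (iii), C (IV), D (V), Em (vi), F#dim (vii°).
Shared triads with their functions: Am (i in A minor, ii in G major).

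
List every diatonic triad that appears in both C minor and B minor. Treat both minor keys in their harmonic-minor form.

G

Triads in C minor (harmonic minor): Cm (i), Ddim (ii°), Ebaug (III+), Fm (iv), G (V), Ab (VI), Bdim (vii°).
Triads in B minor (harmonic minor): Bm (i), C#dim (ii°), Daug (III+), Em (iv), F# (V), G (VI), A#dim (vii°).
Shared triads with their functions: G (V in C minor, VI in B minor).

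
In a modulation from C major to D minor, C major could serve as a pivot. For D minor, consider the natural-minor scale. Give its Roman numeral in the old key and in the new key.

The scale of C major is C D E F G A B; C is degree 1, and the triad built there (C-E-G) is major, so it is I.
The scale of D minor (natural minor) is D E F G A B♭ C; C is degree 7, and the triad built there (C-E-G) is major, so it is VII.

I in C major; VII in D minor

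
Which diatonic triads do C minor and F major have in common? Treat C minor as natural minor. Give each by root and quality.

Triads in C minor (natural minor): C minor (i), D diminished (ii°), E♭ major (III), F minor (iv), G minor (v), A♭ major (VI), B♭ major (VII).
Triads in F major: F major (I), G minor (ii), A minor (iii), B♭ major (IV), C major (V), D minor (vi), E diminished (vii°).
Shared triads with their functions: G minor (v in C minor, ii in F major); B♭ major (VII in C minor, IV in F major).

Gm, B♭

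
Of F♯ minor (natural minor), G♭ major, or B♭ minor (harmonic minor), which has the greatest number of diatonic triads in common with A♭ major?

Triads of A♭ major: A♭ major (I), B♭ minor (ii), C minor (iii), D♭ major (IV), E♭ major (V), F minor (vi), G diminished (vii°).
F♯ minor (natural minor) shares 0: none.
G♭ major shares 2: B♭m, D♭.
B♭ minor (harmonic minor) shares 1: B♭m.
The most common triads (2) are shared with G♭ major.

G♭ major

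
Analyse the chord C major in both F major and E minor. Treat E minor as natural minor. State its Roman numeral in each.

The scale of F major is F G A Bb C D E; C is degree 5, and the triad built there (C-E-G) is major, so it is V.
The scale of E minor (natural minor) is E F# G A B C D; C is degree 6, and the triad built there (C-E-G) is major, so it is VI.

V in F major; VI in E minor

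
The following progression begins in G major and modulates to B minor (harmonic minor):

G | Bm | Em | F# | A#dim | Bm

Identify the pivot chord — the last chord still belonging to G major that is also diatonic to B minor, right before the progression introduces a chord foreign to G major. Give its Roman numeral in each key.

Em — vi in G major, iv in B minor

Chords diatonic to G major: G, Am, Bm, C, D, Em, F#dim.
Reading the progression, the first chord not in that set is F#, so the modulation leaves G major there.
The chord immediately before F# is Em, which is diatonic to both keys: vi in G major and iv in B minor.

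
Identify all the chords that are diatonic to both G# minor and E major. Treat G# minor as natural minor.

G#m, B, C#m, E

Triads in G# minor (natural minor): G# minor (i), A# diminished (ii°), B major (III), C# minor (iv), D# minor (v), E major (VI), F# major (VII).
Triads in E major: E major (I), F# minor (ii), G# minor (iii), A major (IV), B major (V), C# minor (vi), D# diminished (vii°).
Shared triads with their functions: G# minor (i in G# minor, iii in E major); B major (III in G# minor, V in E major); C# minor (iv in G# minor, vi in E major); E major (VI in G# minor, I in E major).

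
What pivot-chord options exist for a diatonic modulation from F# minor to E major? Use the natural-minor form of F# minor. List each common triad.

F#m, A, C#m, E

Triads in F# minor (natural minor): F#m (i), G#dim (ii°), A (III), Bm (iv), C#m (v), D (VI), E (VII).
Triads in E major: E (I), F#m (ii), G#m (iii), A (IV), B (V), C#m (vi), D#dim (vii°).
Shared triads with their functions: F#m (i in F# minor, ii in E major); A (III in F# minor, IV in E major); C#m (v in F# minor, vi in E major); E (VII in F# minor, I in E major).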